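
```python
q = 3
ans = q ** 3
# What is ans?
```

Trace (tracking ans):
q = 3  # -> q = 3
ans = q ** 3  # -> ans = 27

Answer: 27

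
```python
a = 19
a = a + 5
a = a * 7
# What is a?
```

Answer: 168

Derivation:
Trace (tracking a):
a = 19  # -> a = 19
a = a + 5  # -> a = 24
a = a * 7  # -> a = 168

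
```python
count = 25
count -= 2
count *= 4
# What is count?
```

Trace (tracking count):
count = 25  # -> count = 25
count -= 2  # -> count = 23
count *= 4  # -> count = 92

Answer: 92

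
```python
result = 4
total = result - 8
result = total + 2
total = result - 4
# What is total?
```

Answer: -6

Derivation:
Trace (tracking total):
result = 4  # -> result = 4
total = result - 8  # -> total = -4
result = total + 2  # -> result = -2
total = result - 4  # -> total = -6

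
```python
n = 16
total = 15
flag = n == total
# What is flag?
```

Answer: False

Derivation:
Trace (tracking flag):
n = 16  # -> n = 16
total = 15  # -> total = 15
flag = n == total  # -> flag = False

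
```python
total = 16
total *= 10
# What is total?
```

Answer: 160

Derivation:
Trace (tracking total):
total = 16  # -> total = 16
total *= 10  # -> total = 160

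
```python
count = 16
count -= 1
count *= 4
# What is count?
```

Answer: 60

Derivation:
Trace (tracking count):
count = 16  # -> count = 16
count -= 1  # -> count = 15
count *= 4  # -> count = 60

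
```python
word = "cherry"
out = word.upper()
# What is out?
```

Trace (tracking out):
word = 'cherry'  # -> word = 'cherry'
out = word.upper()  # -> out = 'CHERRY'

Answer: 'CHERRY'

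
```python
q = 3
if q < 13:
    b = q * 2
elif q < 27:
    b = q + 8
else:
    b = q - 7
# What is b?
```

Trace (tracking b):
q = 3  # -> q = 3
if q < 13:  # condition is True
    b = q * 2  # -> b = 6

Answer: 6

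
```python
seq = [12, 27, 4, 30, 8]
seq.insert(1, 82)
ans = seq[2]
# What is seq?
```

Answer: [12, 82, 27, 4, 30, 8]

Derivation:
Trace (tracking seq):
seq = [12, 27, 4, 30, 8]  # -> seq = [12, 27, 4, 30, 8]
seq.insert(1, 82)  # -> seq = [12, 82, 27, 4, 30, 8]
ans = seq[2]  # -> ans = 27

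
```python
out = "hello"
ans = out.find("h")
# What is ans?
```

Trace (tracking ans):
out = 'hello'  # -> out = 'hello'
ans = out.find('h')  # -> ans = 0

Answer: 0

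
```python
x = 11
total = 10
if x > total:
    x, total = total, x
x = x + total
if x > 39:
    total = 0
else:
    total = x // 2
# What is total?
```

Trace (tracking total):
x = 11  # -> x = 11
total = 10  # -> total = 10
if x > total:  # condition is True
    x, total = (total, x)  # -> x = 10, total = 11
x = x + total  # -> x = 21
if x > 39:  # condition is False
else:
    total = x // 2  # -> total = 10

Answer: 10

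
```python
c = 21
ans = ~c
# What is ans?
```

Trace (tracking ans):
c = 21  # -> c = 21
ans = ~c  # -> ans = -22

Answer: -22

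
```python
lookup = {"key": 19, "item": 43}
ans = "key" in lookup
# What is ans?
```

Answer: True

Derivation:
Trace (tracking ans):
lookup = {'key': 19, 'item': 43}  # -> lookup = {'key': 19, 'item': 43}
ans = 'key' in lookup  # -> ans = True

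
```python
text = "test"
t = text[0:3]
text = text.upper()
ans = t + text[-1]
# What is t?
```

Answer: 'tes'

Derivation:
Trace (tracking t):
text = 'test'  # -> text = 'test'
t = text[0:3]  # -> t = 'tes'
text = text.upper()  # -> text = 'TEST'
ans = t + text[-1]  # -> ans = 'tesT'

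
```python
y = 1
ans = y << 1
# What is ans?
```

Answer: 2

Derivation:
Trace (tracking ans):
y = 1  # -> y = 1
ans = y << 1  # -> ans = 2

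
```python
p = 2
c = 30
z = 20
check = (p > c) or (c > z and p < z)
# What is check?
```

Answer: True

Derivation:
Trace (tracking check):
p = 2  # -> p = 2
c = 30  # -> c = 30
z = 20  # -> z = 20
check = p > c or (c > z and p < z)  # -> check = True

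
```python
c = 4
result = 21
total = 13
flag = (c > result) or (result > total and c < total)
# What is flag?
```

Answer: True

Derivation:
Trace (tracking flag):
c = 4  # -> c = 4
result = 21  # -> result = 21
total = 13  # -> total = 13
flag = c > result or (result > total and c < total)  # -> flag = True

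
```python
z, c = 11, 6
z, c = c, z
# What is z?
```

Answer: 6

Derivation:
Trace (tracking z):
z, c = (11, 6)  # -> z = 11, c = 6
z, c = (c, z)  # -> z = 6, c = 11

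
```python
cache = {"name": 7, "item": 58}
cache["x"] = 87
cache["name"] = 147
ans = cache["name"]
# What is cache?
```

Answer: {'name': 147, 'item': 58, 'x': 87}

Derivation:
Trace (tracking cache):
cache = {'name': 7, 'item': 58}  # -> cache = {'name': 7, 'item': 58}
cache['x'] = 87  # -> cache = {'name': 7, 'item': 58, 'x': 87}
cache['name'] = 147  # -> cache = {'name': 147, 'item': 58, 'x': 87}
ans = cache['name']  # -> ans = 147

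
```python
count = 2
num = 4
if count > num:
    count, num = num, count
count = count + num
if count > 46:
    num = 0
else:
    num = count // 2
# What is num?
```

Answer: 3

Derivation:
Trace (tracking num):
count = 2  # -> count = 2
num = 4  # -> num = 4
if count > num:  # condition is False
count = count + num  # -> count = 6
if count > 46:  # condition is False
else:
    num = count // 2  # -> num = 3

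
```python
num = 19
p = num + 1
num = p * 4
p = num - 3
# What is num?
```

Trace (tracking num):
num = 19  # -> num = 19
p = num + 1  # -> p = 20
num = p * 4  # -> num = 80
p = num - 3  # -> p = 77

Answer: 80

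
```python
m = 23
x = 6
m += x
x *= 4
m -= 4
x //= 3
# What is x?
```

Answer: 8

Derivation:
Trace (tracking x):
m = 23  # -> m = 23
x = 6  # -> x = 6
m += x  # -> m = 29
x *= 4  # -> x = 24
m -= 4  # -> m = 25
x //= 3  # -> x = 8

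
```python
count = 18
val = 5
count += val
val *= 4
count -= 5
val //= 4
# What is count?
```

Trace (tracking count):
count = 18  # -> count = 18
val = 5  # -> val = 5
count += val  # -> count = 23
val *= 4  # -> val = 20
count -= 5  # -> count = 18
val //= 4  # -> val = 5

Answer: 18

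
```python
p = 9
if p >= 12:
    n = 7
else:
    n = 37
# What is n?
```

Answer: 37

Derivation:
Trace (tracking n):
p = 9  # -> p = 9
if p >= 12:  # condition is False
else:
    n = 37  # -> n = 37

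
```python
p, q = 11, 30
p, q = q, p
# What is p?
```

Answer: 30

Derivation:
Trace (tracking p):
p, q = (11, 30)  # -> p = 11, q = 30
p, q = (q, p)  # -> p = 30, q = 11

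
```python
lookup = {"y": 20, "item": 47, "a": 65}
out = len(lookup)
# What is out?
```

Answer: 3

Derivation:
Trace (tracking out):
lookup = {'y': 20, 'item': 47, 'a': 65}  # -> lookup = {'y': 20, 'item': 47, 'a': 65}
out = len(lookup)  # -> out = 3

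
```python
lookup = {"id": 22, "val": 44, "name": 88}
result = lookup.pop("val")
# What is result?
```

Trace (tracking result):
lookup = {'id': 22, 'val': 44, 'name': 88}  # -> lookup = {'id': 22, 'val': 44, 'name': 88}
result = lookup.pop('val')  # -> result = 44

Answer: 44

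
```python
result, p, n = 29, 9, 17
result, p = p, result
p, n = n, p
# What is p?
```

Answer: 17

Derivation:
Trace (tracking p):
result, p, n = (29, 9, 17)  # -> result = 29, p = 9, n = 17
result, p = (p, result)  # -> result = 9, p = 29
p, n = (n, p)  # -> p = 17, n = 29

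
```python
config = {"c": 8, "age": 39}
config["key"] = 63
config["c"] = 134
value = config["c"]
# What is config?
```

Trace (tracking config):
config = {'c': 8, 'age': 39}  # -> config = {'c': 8, 'age': 39}
config['key'] = 63  # -> config = {'c': 8, 'age': 39, 'key': 63}
config['c'] = 134  # -> config = {'c': 134, 'age': 39, 'key': 63}
value = config['c']  # -> value = 134

Answer: {'c': 134, 'age': 39, 'key': 63}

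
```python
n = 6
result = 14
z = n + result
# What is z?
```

Trace (tracking z):
n = 6  # -> n = 6
result = 14  # -> result = 14
z = n + result  # -> z = 20

Answer: 20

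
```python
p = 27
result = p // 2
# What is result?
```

Trace (tracking result):
p = 27  # -> p = 27
result = p // 2  # -> result = 13

Answer: 13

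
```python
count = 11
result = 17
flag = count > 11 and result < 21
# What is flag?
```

Answer: False

Derivation:
Trace (tracking flag):
count = 11  # -> count = 11
result = 17  # -> result = 17
flag = count > 11 and result < 21  # -> flag = False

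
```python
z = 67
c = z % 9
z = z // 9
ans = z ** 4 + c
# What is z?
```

Trace (tracking z):
z = 67  # -> z = 67
c = z % 9  # -> c = 4
z = z // 9  # -> z = 7
ans = z ** 4 + c  # -> ans = 2405

Answer: 7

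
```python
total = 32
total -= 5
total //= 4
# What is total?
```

Trace (tracking total):
total = 32  # -> total = 32
total -= 5  # -> total = 27
total //= 4  # -> total = 6

Answer: 6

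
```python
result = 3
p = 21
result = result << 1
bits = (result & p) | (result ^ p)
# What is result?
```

Answer: 6

Derivation:
Trace (tracking result):
result = 3  # -> result = 3
p = 21  # -> p = 21
result = result << 1  # -> result = 6
bits = result & p | result ^ p  # -> bits = 23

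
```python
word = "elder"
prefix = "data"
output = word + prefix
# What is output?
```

Answer: 'elderdata'

Derivation:
Trace (tracking output):
word = 'elder'  # -> word = 'elder'
prefix = 'data'  # -> prefix = 'data'
output = word + prefix  # -> output = 'elderdata'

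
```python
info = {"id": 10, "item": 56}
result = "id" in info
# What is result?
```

Answer: True

Derivation:
Trace (tracking result):
info = {'id': 10, 'item': 56}  # -> info = {'id': 10, 'item': 56}
result = 'id' in info  # -> result = True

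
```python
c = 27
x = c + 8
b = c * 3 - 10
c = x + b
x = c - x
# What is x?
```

Answer: 71

Derivation:
Trace (tracking x):
c = 27  # -> c = 27
x = c + 8  # -> x = 35
b = c * 3 - 10  # -> b = 71
c = x + b  # -> c = 106
x = c - x  # -> x = 71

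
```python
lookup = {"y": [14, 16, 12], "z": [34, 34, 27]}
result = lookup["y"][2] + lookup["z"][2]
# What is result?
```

Answer: 39

Derivation:
Trace (tracking result):
lookup = {'y': [14, 16, 12], 'z': [34, 34, 27]}  # -> lookup = {'y': [14, 16, 12], 'z': [34, 34, 27]}
result = lookup['y'][2] + lookup['z'][2]  # -> result = 39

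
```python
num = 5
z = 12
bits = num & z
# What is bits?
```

Answer: 4

Derivation:
Trace (tracking bits):
num = 5  # -> num = 5
z = 12  # -> z = 12
bits = num & z  # -> bits = 4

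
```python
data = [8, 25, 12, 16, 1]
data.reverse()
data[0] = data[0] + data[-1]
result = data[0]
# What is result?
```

Trace (tracking result):
data = [8, 25, 12, 16, 1]  # -> data = [8, 25, 12, 16, 1]
data.reverse()  # -> data = [1, 16, 12, 25, 8]
data[0] = data[0] + data[-1]  # -> data = [9, 16, 12, 25, 8]
result = data[0]  # -> result = 9

Answer: 9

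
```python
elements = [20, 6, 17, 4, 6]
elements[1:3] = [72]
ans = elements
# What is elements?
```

Answer: [20, 72, 4, 6]

Derivation:
Trace (tracking elements):
elements = [20, 6, 17, 4, 6]  # -> elements = [20, 6, 17, 4, 6]
elements[1:3] = [72]  # -> elements = [20, 72, 4, 6]
ans = elements  # -> ans = [20, 72, 4, 6]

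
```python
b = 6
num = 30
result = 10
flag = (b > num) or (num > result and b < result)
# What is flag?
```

Trace (tracking flag):
b = 6  # -> b = 6
num = 30  # -> num = 30
result = 10  # -> result = 10
flag = b > num or (num > result and b < result)  # -> flag = True

Answer: True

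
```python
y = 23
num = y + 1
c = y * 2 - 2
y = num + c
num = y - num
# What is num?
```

Answer: 44

Derivation:
Trace (tracking num):
y = 23  # -> y = 23
num = y + 1  # -> num = 24
c = y * 2 - 2  # -> c = 44
y = num + c  # -> y = 68
num = y - num  # -> num = 44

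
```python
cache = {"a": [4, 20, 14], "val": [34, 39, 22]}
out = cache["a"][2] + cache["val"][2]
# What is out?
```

Trace (tracking out):
cache = {'a': [4, 20, 14], 'val': [34, 39, 22]}  # -> cache = {'a': [4, 20, 14], 'val': [34, 39, 22]}
out = cache['a'][2] + cache['val'][2]  # -> out = 36

Answer: 36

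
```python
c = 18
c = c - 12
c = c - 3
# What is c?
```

Answer: 3

Derivation:
Trace (tracking c):
c = 18  # -> c = 18
c = c - 12  # -> c = 6
c = c - 3  # -> c = 3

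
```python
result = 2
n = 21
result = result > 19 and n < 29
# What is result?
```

Trace (tracking result):
result = 2  # -> result = 2
n = 21  # -> n = 21
result = result > 19 and n < 29  # -> result = False

Answer: False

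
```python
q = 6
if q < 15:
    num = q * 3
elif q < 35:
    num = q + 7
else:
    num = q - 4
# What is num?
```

Trace (tracking num):
q = 6  # -> q = 6
if q < 15:  # condition is True
    num = q * 3  # -> num = 18

Answer: 18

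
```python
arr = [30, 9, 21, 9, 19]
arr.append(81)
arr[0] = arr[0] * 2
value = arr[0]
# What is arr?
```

Answer: [60, 9, 21, 9, 19, 81]

Derivation:
Trace (tracking arr):
arr = [30, 9, 21, 9, 19]  # -> arr = [30, 9, 21, 9, 19]
arr.append(81)  # -> arr = [30, 9, 21, 9, 19, 81]
arr[0] = arr[0] * 2  # -> arr = [60, 9, 21, 9, 19, 81]
value = arr[0]  # -> value = 60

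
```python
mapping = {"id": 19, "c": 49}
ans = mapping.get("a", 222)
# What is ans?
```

Trace (tracking ans):
mapping = {'id': 19, 'c': 49}  # -> mapping = {'id': 19, 'c': 49}
ans = mapping.get('a', 222)  # -> ans = 222

Answer: 222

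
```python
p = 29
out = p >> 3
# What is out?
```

Answer: 3

Derivation:
Trace (tracking out):
p = 29  # -> p = 29
out = p >> 3  # -> out = 3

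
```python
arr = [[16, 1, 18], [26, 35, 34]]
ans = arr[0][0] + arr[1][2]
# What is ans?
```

Trace (tracking ans):
arr = [[16, 1, 18], [26, 35, 34]]  # -> arr = [[16, 1, 18], [26, 35, 34]]
ans = arr[0][0] + arr[1][2]  # -> ans = 50

Answer: 50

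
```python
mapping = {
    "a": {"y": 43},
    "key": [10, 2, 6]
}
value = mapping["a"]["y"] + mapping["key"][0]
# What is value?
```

Trace (tracking value):
mapping = {'a': {'y': 43}, 'key': [10, 2, 6]}  # -> mapping = {'a': {'y': 43}, 'key': [10, 2, 6]}
value = mapping['a']['y'] + mapping['key'][0]  # -> value = 53

Answer: 53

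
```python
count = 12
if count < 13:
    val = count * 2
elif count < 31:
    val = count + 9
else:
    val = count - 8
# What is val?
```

Answer: 24

Derivation:
Trace (tracking val):
count = 12  # -> count = 12
if count < 13:  # condition is True
    val = count * 2  # -> val = 24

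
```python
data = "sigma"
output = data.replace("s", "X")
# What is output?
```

Trace (tracking output):
data = 'sigma'  # -> data = 'sigma'
output = data.replace('s', 'X')  # -> output = 'Xigma'

Answer: 'Xigma'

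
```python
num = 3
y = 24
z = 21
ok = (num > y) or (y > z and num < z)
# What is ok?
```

Trace (tracking ok):
num = 3  # -> num = 3
y = 24  # -> y = 24
z = 21  # -> z = 21
ok = num > y or (y > z and num < z)  # -> ok = True

Answer: True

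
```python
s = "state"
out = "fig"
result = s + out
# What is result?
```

Trace (tracking result):
s = 'state'  # -> s = 'state'
out = 'fig'  # -> out = 'fig'
result = s + out  # -> result = 'statefig'

Answer: 'statefig'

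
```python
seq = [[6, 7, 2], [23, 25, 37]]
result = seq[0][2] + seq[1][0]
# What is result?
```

Trace (tracking result):
seq = [[6, 7, 2], [23, 25, 37]]  # -> seq = [[6, 7, 2], [23, 25, 37]]
result = seq[0][2] + seq[1][0]  # -> result = 25

Answer: 25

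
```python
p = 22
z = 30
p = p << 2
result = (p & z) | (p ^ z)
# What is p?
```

Answer: 88

Derivation:
Trace (tracking p):
p = 22  # -> p = 22
z = 30  # -> z = 30
p = p << 2  # -> p = 88
result = p & z | p ^ z  # -> result = 94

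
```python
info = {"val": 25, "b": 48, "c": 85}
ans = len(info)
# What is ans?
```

Trace (tracking ans):
info = {'val': 25, 'b': 48, 'c': 85}  # -> info = {'val': 25, 'b': 48, 'c': 85}
ans = len(info)  # -> ans = 3

Answer: 3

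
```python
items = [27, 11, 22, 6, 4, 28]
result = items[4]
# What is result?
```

Trace (tracking result):
items = [27, 11, 22, 6, 4, 28]  # -> items = [27, 11, 22, 6, 4, 28]
result = items[4]  # -> result = 4

Answer: 4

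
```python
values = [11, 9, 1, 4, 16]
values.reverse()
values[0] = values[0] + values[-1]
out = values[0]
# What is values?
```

Trace (tracking values):
values = [11, 9, 1, 4, 16]  # -> values = [11, 9, 1, 4, 16]
values.reverse()  # -> values = [16, 4, 1, 9, 11]
values[0] = values[0] + values[-1]  # -> values = [27, 4, 1, 9, 11]
out = values[0]  # -> out = 27

Answer: [27, 4, 1, 9, 11]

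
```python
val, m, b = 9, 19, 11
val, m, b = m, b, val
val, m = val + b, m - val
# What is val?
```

Answer: 28

Derivation:
Trace (tracking val):
val, m, b = (9, 19, 11)  # -> val = 9, m = 19, b = 11
val, m, b = (m, b, val)  # -> val = 19, m = 11, b = 9
val, m = (val + b, m - val)  # -> val = 28, m = -8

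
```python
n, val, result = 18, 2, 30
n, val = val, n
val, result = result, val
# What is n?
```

Answer: 2

Derivation:
Trace (tracking n):
n, val, result = (18, 2, 30)  # -> n = 18, val = 2, result = 30
n, val = (val, n)  # -> n = 2, val = 18
val, result = (result, val)  # -> val = 30, result = 18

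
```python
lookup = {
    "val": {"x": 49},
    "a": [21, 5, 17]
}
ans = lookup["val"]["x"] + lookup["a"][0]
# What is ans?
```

Trace (tracking ans):
lookup = {'val': {'x': 49}, 'a': [21, 5, 17]}  # -> lookup = {'val': {'x': 49}, 'a': [21, 5, 17]}
ans = lookup['val']['x'] + lookup['a'][0]  # -> ans = 70

Answer: 70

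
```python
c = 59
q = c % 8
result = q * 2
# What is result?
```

Answer: 6

Derivation:
Trace (tracking result):
c = 59  # -> c = 59
q = c % 8  # -> q = 3
result = q * 2  # -> result = 6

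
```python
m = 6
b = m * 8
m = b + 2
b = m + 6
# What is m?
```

Answer: 50

Derivation:
Trace (tracking m):
m = 6  # -> m = 6
b = m * 8  # -> b = 48
m = b + 2  # -> m = 50
b = m + 6  # -> b = 56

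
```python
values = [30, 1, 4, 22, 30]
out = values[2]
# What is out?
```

Answer: 4

Derivation:
Trace (tracking out):
values = [30, 1, 4, 22, 30]  # -> values = [30, 1, 4, 22, 30]
out = values[2]  # -> out = 4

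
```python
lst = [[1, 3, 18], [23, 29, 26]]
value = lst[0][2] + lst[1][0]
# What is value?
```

Trace (tracking value):
lst = [[1, 3, 18], [23, 29, 26]]  # -> lst = [[1, 3, 18], [23, 29, 26]]
value = lst[0][2] + lst[1][0]  # -> value = 41

Answer: 41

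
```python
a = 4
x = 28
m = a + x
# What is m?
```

Answer: 32

Derivation:
Trace (tracking m):
a = 4  # -> a = 4
x = 28  # -> x = 28
m = a + x  # -> m = 32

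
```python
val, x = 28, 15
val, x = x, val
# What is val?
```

Answer: 15

Derivation:
Trace (tracking val):
val, x = (28, 15)  # -> val = 28, x = 15
val, x = (x, val)  # -> val = 15, x = 28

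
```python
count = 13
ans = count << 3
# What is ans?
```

Trace (tracking ans):
count = 13  # -> count = 13
ans = count << 3  # -> ans = 104

Answer: 104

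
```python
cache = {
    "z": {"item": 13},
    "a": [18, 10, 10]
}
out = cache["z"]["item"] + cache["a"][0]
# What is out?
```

Trace (tracking out):
cache = {'z': {'item': 13}, 'a': [18, 10, 10]}  # -> cache = {'z': {'item': 13}, 'a': [18, 10, 10]}
out = cache['z']['item'] + cache['a'][0]  # -> out = 31

Answer: 31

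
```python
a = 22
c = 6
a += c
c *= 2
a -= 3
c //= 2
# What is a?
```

Trace (tracking a):
a = 22  # -> a = 22
c = 6  # -> c = 6
a += c  # -> a = 28
c *= 2  # -> c = 12
a -= 3  # -> a = 25
c //= 2  # -> c = 6

Answer: 25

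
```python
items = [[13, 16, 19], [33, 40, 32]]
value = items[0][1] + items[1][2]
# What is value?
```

Answer: 48

Derivation:
Trace (tracking value):
items = [[13, 16, 19], [33, 40, 32]]  # -> items = [[13, 16, 19], [33, 40, 32]]
value = items[0][1] + items[1][2]  # -> value = 48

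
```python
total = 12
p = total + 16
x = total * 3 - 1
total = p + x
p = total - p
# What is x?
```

Trace (tracking x):
total = 12  # -> total = 12
p = total + 16  # -> p = 28
x = total * 3 - 1  # -> x = 35
total = p + x  # -> total = 63
p = total - p  # -> p = 35

Answer: 35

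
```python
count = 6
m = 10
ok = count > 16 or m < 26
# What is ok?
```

Answer: True

Derivation:
Trace (tracking ok):
count = 6  # -> count = 6
m = 10  # -> m = 10
ok = count > 16 or m < 26  # -> ok = True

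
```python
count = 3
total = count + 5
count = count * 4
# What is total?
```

Trace (tracking total):
count = 3  # -> count = 3
total = count + 5  # -> total = 8
count = count * 4  # -> count = 12

Answer: 8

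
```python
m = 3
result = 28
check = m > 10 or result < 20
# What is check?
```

Trace (tracking check):
m = 3  # -> m = 3
result = 28  # -> result = 28
check = m > 10 or result < 20  # -> check = False

Answer: False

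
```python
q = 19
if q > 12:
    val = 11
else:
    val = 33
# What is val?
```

Trace (tracking val):
q = 19  # -> q = 19
if q > 12:  # condition is True
    val = 11  # -> val = 11

Answer: 11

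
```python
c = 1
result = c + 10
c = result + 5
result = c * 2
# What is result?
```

Answer: 32

Derivation:
Trace (tracking result):
c = 1  # -> c = 1
result = c + 10  # -> result = 11
c = result + 5  # -> c = 16
result = c * 2  # -> result = 32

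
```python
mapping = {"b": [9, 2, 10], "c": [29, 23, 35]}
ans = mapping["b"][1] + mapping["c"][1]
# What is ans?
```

Trace (tracking ans):
mapping = {'b': [9, 2, 10], 'c': [29, 23, 35]}  # -> mapping = {'b': [9, 2, 10], 'c': [29, 23, 35]}
ans = mapping['b'][1] + mapping['c'][1]  # -> ans = 25

Answer: 25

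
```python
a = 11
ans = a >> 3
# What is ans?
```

Trace (tracking ans):
a = 11  # -> a = 11
ans = a >> 3  # -> ans = 1

Answer: 1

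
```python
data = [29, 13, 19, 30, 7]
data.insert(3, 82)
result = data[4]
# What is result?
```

Trace (tracking result):
data = [29, 13, 19, 30, 7]  # -> data = [29, 13, 19, 30, 7]
data.insert(3, 82)  # -> data = [29, 13, 19, 82, 30, 7]
result = data[4]  # -> result = 30

Answer: 30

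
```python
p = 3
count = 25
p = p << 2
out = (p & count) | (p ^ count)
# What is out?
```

Answer: 29

Derivation:
Trace (tracking out):
p = 3  # -> p = 3
count = 25  # -> count = 25
p = p << 2  # -> p = 12
out = p & count | p ^ count  # -> out = 29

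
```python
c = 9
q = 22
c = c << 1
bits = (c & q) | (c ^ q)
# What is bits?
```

Trace (tracking bits):
c = 9  # -> c = 9
q = 22  # -> q = 22
c = c << 1  # -> c = 18
bits = c & q | c ^ q  # -> bits = 22

Answer: 22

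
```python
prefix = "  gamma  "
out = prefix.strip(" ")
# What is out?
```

Trace (tracking out):
prefix = '  gamma  '  # -> prefix = '  gamma  '
out = prefix.strip(' ')  # -> out = 'gamma'

Answer: 'gamma'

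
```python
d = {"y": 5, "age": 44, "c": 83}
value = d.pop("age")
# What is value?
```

Answer: 44

Derivation:
Trace (tracking value):
d = {'y': 5, 'age': 44, 'c': 83}  # -> d = {'y': 5, 'age': 44, 'c': 83}
value = d.pop('age')  # -> value = 44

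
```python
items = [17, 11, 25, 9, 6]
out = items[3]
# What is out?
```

Trace (tracking out):
items = [17, 11, 25, 9, 6]  # -> items = [17, 11, 25, 9, 6]
out = items[3]  # -> out = 9

Answer: 9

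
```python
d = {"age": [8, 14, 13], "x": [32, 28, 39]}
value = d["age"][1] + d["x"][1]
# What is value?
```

Trace (tracking value):
d = {'age': [8, 14, 13], 'x': [32, 28, 39]}  # -> d = {'age': [8, 14, 13], 'x': [32, 28, 39]}
value = d['age'][1] + d['x'][1]  # -> value = 42

Answer: 42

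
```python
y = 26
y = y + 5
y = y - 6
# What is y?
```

Trace (tracking y):
y = 26  # -> y = 26
y = y + 5  # -> y = 31
y = y - 6  # -> y = 25

Answer: 25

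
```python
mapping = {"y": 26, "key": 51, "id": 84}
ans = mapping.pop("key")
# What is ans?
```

Answer: 51

Derivation:
Trace (tracking ans):
mapping = {'y': 26, 'key': 51, 'id': 84}  # -> mapping = {'y': 26, 'key': 51, 'id': 84}
ans = mapping.pop('key')  # -> ans = 51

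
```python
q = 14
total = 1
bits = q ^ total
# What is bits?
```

Trace (tracking bits):
q = 14  # -> q = 14
total = 1  # -> total = 1
bits = q ^ total  # -> bits = 15

Answer: 15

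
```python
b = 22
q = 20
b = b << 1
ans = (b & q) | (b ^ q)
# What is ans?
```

Trace (tracking ans):
b = 22  # -> b = 22
q = 20  # -> q = 20
b = b << 1  # -> b = 44
ans = b & q | b ^ q  # -> ans = 60

Answer: 60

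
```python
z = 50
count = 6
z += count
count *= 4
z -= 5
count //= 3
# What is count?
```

Trace (tracking count):
z = 50  # -> z = 50
count = 6  # -> count = 6
z += count  # -> z = 56
count *= 4  # -> count = 24
z -= 5  # -> z = 51
count //= 3  # -> count = 8

Answer: 8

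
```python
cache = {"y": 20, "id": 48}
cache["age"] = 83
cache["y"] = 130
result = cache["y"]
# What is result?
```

Answer: 130

Derivation:
Trace (tracking result):
cache = {'y': 20, 'id': 48}  # -> cache = {'y': 20, 'id': 48}
cache['age'] = 83  # -> cache = {'y': 20, 'id': 48, 'age': 83}
cache['y'] = 130  # -> cache = {'y': 130, 'id': 48, 'age': 83}
result = cache['y']  # -> result = 130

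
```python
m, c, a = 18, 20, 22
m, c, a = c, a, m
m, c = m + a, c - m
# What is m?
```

Trace (tracking m):
m, c, a = (18, 20, 22)  # -> m = 18, c = 20, a = 22
m, c, a = (c, a, m)  # -> m = 20, c = 22, a = 18
m, c = (m + a, c - m)  # -> m = 38, c = 2

Answer: 38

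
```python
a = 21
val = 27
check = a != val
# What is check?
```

Answer: True

Derivation:
Trace (tracking check):
a = 21  # -> a = 21
val = 27  # -> val = 27
check = a != val  # -> check = True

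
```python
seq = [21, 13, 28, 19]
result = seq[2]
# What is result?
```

Answer: 28

Derivation:
Trace (tracking result):
seq = [21, 13, 28, 19]  # -> seq = [21, 13, 28, 19]
result = seq[2]  # -> result = 28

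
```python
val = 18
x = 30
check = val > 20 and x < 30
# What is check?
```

Trace (tracking check):
val = 18  # -> val = 18
x = 30  # -> x = 30
check = val > 20 and x < 30  # -> check = False

Answer: False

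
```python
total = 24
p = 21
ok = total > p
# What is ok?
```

Trace (tracking ok):
total = 24  # -> total = 24
p = 21  # -> p = 21
ok = total > p  # -> ok = True

Answer: True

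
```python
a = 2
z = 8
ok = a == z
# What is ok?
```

Answer: False

Derivation:
Trace (tracking ok):
a = 2  # -> a = 2
z = 8  # -> z = 8
ok = a == z  # -> ok = False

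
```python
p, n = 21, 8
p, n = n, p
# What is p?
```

Trace (tracking p):
p, n = (21, 8)  # -> p = 21, n = 8
p, n = (n, p)  # -> p = 8, n = 21

Answer: 8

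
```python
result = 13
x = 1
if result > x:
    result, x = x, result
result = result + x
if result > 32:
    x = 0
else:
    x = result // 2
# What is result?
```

Trace (tracking result):
result = 13  # -> result = 13
x = 1  # -> x = 1
if result > x:  # condition is True
    result, x = (x, result)  # -> result = 1, x = 13
result = result + x  # -> result = 14
if result > 32:  # condition is False
else:
    x = result // 2  # -> x = 7

Answer: 14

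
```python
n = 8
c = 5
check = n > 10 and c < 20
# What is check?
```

Trace (tracking check):
n = 8  # -> n = 8
c = 5  # -> c = 5
check = n > 10 and c < 20  # -> check = False

Answer: False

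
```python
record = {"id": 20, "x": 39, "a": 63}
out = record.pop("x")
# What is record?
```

Trace (tracking record):
record = {'id': 20, 'x': 39, 'a': 63}  # -> record = {'id': 20, 'x': 39, 'a': 63}
out = record.pop('x')  # -> out = 39

Answer: {'id': 20, 'a': 63}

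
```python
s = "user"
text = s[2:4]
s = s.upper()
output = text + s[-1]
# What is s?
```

Answer: 'USER'

Derivation:
Trace (tracking s):
s = 'user'  # -> s = 'user'
text = s[2:4]  # -> text = 'er'
s = s.upper()  # -> s = 'USER'
output = text + s[-1]  # -> output = 'erR'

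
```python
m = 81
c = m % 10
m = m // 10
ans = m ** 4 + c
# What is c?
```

Answer: 1

Derivation:
Trace (tracking c):
m = 81  # -> m = 81
c = m % 10  # -> c = 1
m = m // 10  # -> m = 8
ans = m ** 4 + c  # -> ans = 4097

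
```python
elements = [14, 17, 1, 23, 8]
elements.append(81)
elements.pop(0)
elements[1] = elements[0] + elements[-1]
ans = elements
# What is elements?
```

Answer: [17, 98, 23, 8, 81]

Derivation:
Trace (tracking elements):
elements = [14, 17, 1, 23, 8]  # -> elements = [14, 17, 1, 23, 8]
elements.append(81)  # -> elements = [14, 17, 1, 23, 8, 81]
elements.pop(0)  # -> elements = [17, 1, 23, 8, 81]
elements[1] = elements[0] + elements[-1]  # -> elements = [17, 98, 23, 8, 81]
ans = elements  # -> ans = [17, 98, 23, 8, 81]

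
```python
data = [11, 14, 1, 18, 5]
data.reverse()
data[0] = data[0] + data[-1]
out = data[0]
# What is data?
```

Answer: [16, 18, 1, 14, 11]

Derivation:
Trace (tracking data):
data = [11, 14, 1, 18, 5]  # -> data = [11, 14, 1, 18, 5]
data.reverse()  # -> data = [5, 18, 1, 14, 11]
data[0] = data[0] + data[-1]  # -> data = [16, 18, 1, 14, 11]
out = data[0]  # -> out = 16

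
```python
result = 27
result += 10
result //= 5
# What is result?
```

Trace (tracking result):
result = 27  # -> result = 27
result += 10  # -> result = 37
result //= 5  # -> result = 7

Answer: 7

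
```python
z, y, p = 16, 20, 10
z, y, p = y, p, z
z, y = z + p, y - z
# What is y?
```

Answer: -10

Derivation:
Trace (tracking y):
z, y, p = (16, 20, 10)  # -> z = 16, y = 20, p = 10
z, y, p = (y, p, z)  # -> z = 20, y = 10, p = 16
z, y = (z + p, y - z)  # -> z = 36, y = -10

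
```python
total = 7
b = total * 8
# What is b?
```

Answer: 56

Derivation:
Trace (tracking b):
total = 7  # -> total = 7
b = total * 8  # -> b = 56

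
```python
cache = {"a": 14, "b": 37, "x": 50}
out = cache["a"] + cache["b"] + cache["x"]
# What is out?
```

Trace (tracking out):
cache = {'a': 14, 'b': 37, 'x': 50}  # -> cache = {'a': 14, 'b': 37, 'x': 50}
out = cache['a'] + cache['b'] + cache['x']  # -> out = 101

Answer: 101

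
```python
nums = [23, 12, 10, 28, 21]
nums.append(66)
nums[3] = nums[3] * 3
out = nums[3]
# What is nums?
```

Trace (tracking nums):
nums = [23, 12, 10, 28, 21]  # -> nums = [23, 12, 10, 28, 21]
nums.append(66)  # -> nums = [23, 12, 10, 28, 21, 66]
nums[3] = nums[3] * 3  # -> nums = [23, 12, 10, 84, 21, 66]
out = nums[3]  # -> out = 84

Answer: [23, 12, 10, 84, 21, 66]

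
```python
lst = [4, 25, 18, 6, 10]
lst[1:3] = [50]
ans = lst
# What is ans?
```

Trace (tracking ans):
lst = [4, 25, 18, 6, 10]  # -> lst = [4, 25, 18, 6, 10]
lst[1:3] = [50]  # -> lst = [4, 50, 6, 10]
ans = lst  # -> ans = [4, 50, 6, 10]

Answer: [4, 50, 6, 10]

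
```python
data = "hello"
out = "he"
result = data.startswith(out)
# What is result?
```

Answer: True

Derivation:
Trace (tracking result):
data = 'hello'  # -> data = 'hello'
out = 'he'  # -> out = 'he'
result = data.startswith(out)  # -> result = True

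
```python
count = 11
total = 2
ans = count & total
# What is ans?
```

Answer: 2

Derivation:
Trace (tracking ans):
count = 11  # -> count = 11
total = 2  # -> total = 2
ans = count & total  # -> ans = 2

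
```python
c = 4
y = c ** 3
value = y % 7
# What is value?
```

Answer: 1

Derivation:
Trace (tracking value):
c = 4  # -> c = 4
y = c ** 3  # -> y = 64
value = y % 7  # -> value = 1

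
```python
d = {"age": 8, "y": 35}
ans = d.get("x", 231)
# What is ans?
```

Trace (tracking ans):
d = {'age': 8, 'y': 35}  # -> d = {'age': 8, 'y': 35}
ans = d.get('x', 231)  # -> ans = 231

Answer: 231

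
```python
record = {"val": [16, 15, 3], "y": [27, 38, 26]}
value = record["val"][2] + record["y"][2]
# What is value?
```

Answer: 29

Derivation:
Trace (tracking value):
record = {'val': [16, 15, 3], 'y': [27, 38, 26]}  # -> record = {'val': [16, 15, 3], 'y': [27, 38, 26]}
value = record['val'][2] + record['y'][2]  # -> value = 29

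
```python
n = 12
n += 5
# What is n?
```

Trace (tracking n):
n = 12  # -> n = 12
n += 5  # -> n = 17

Answer: 17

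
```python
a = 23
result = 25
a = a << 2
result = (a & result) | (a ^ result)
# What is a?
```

Answer: 92

Derivation:
Trace (tracking a):
a = 23  # -> a = 23
result = 25  # -> result = 25
a = a << 2  # -> a = 92
result = a & result | a ^ result  # -> result = 93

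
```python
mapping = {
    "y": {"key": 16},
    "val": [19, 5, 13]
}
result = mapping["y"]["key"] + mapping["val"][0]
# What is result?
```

Trace (tracking result):
mapping = {'y': {'key': 16}, 'val': [19, 5, 13]}  # -> mapping = {'y': {'key': 16}, 'val': [19, 5, 13]}
result = mapping['y']['key'] + mapping['val'][0]  # -> result = 35

Answer: 35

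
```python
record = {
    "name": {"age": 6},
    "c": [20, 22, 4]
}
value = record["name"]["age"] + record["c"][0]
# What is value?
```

Trace (tracking value):
record = {'name': {'age': 6}, 'c': [20, 22, 4]}  # -> record = {'name': {'age': 6}, 'c': [20, 22, 4]}
value = record['name']['age'] + record['c'][0]  # -> value = 26

Answer: 26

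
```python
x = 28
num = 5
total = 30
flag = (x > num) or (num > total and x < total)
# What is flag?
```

Answer: True

Derivation:
Trace (tracking flag):
x = 28  # -> x = 28
num = 5  # -> num = 5
total = 30  # -> total = 30
flag = x > num or (num > total and x < total)  # -> flag = True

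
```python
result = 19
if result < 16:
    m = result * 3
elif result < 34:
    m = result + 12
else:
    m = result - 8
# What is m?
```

Answer: 31

Derivation:
Trace (tracking m):
result = 19  # -> result = 19
if result < 16:  # condition is False
elif result < 34:  # condition is True
    m = result + 12  # -> m = 31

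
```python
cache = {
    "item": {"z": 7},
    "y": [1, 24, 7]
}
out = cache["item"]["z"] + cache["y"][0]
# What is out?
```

Trace (tracking out):
cache = {'item': {'z': 7}, 'y': [1, 24, 7]}  # -> cache = {'item': {'z': 7}, 'y': [1, 24, 7]}
out = cache['item']['z'] + cache['y'][0]  # -> out = 8

Answer: 8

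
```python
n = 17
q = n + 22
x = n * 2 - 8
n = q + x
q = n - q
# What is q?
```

Trace (tracking q):
n = 17  # -> n = 17
q = n + 22  # -> q = 39
x = n * 2 - 8  # -> x = 26
n = q + x  # -> n = 65
q = n - q  # -> q = 26

Answer: 26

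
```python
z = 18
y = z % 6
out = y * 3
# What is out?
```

Answer: 0

Derivation:
Trace (tracking out):
z = 18  # -> z = 18
y = z % 6  # -> y = 0
out = y * 3  # -> out = 0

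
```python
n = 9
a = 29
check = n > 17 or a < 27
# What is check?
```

Trace (tracking check):
n = 9  # -> n = 9
a = 29  # -> a = 29
check = n > 17 or a < 27  # -> check = False

Answer: False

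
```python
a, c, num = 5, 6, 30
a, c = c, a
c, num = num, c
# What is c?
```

Trace (tracking c):
a, c, num = (5, 6, 30)  # -> a = 5, c = 6, num = 30
a, c = (c, a)  # -> a = 6, c = 5
c, num = (num, c)  # -> c = 30, num = 5

Answer: 30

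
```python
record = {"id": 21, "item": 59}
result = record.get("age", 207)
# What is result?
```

Trace (tracking result):
record = {'id': 21, 'item': 59}  # -> record = {'id': 21, 'item': 59}
result = record.get('age', 207)  # -> result = 207

Answer: 207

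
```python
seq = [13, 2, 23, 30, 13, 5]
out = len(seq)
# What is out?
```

Answer: 6

Derivation:
Trace (tracking out):
seq = [13, 2, 23, 30, 13, 5]  # -> seq = [13, 2, 23, 30, 13, 5]
out = len(seq)  # -> out = 6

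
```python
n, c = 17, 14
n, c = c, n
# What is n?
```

Answer: 14

Derivation:
Trace (tracking n):
n, c = (17, 14)  # -> n = 17, c = 14
n, c = (c, n)  # -> n = 14, c = 17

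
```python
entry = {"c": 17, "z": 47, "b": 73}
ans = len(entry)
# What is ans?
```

Answer: 3

Derivation:
Trace (tracking ans):
entry = {'c': 17, 'z': 47, 'b': 73}  # -> entry = {'c': 17, 'z': 47, 'b': 73}
ans = len(entry)  # -> ans = 3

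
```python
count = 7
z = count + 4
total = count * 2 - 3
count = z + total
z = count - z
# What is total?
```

Trace (tracking total):
count = 7  # -> count = 7
z = count + 4  # -> z = 11
total = count * 2 - 3  # -> total = 11
count = z + total  # -> count = 22
z = count - z  # -> z = 11

Answer: 11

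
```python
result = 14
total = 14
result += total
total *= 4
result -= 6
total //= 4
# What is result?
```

Trace (tracking result):
result = 14  # -> result = 14
total = 14  # -> total = 14
result += total  # -> result = 28
total *= 4  # -> total = 56
result -= 6  # -> result = 22
total //= 4  # -> total = 14

Answer: 22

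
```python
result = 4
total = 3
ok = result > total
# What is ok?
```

Answer: True

Derivation:
Trace (tracking ok):
result = 4  # -> result = 4
total = 3  # -> total = 3
ok = result > total  # -> ok = True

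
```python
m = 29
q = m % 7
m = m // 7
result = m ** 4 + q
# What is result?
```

Trace (tracking result):
m = 29  # -> m = 29
q = m % 7  # -> q = 1
m = m // 7  # -> m = 4
result = m ** 4 + q  # -> result = 257

Answer: 257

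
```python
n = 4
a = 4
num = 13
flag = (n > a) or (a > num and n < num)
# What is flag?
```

Answer: False

Derivation:
Trace (tracking flag):
n = 4  # -> n = 4
a = 4  # -> a = 4
num = 13  # -> num = 13
flag = n > a or (a > num and n < num)  # -> flag = False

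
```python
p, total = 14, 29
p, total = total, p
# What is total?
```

Answer: 14

Derivation:
Trace (tracking total):
p, total = (14, 29)  # -> p = 14, total = 29
p, total = (total, p)  # -> p = 29, total = 14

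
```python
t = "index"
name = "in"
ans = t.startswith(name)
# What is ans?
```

Trace (tracking ans):
t = 'index'  # -> t = 'index'
name = 'in'  # -> name = 'in'
ans = t.startswith(name)  # -> ans = True

Answer: True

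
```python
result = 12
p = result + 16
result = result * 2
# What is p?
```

Trace (tracking p):
result = 12  # -> result = 12
p = result + 16  # -> p = 28
result = result * 2  # -> result = 24

Answer: 28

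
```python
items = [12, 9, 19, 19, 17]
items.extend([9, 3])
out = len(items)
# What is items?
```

Answer: [12, 9, 19, 19, 17, 9, 3]

Derivation:
Trace (tracking items):
items = [12, 9, 19, 19, 17]  # -> items = [12, 9, 19, 19, 17]
items.extend([9, 3])  # -> items = [12, 9, 19, 19, 17, 9, 3]
out = len(items)  # -> out = 7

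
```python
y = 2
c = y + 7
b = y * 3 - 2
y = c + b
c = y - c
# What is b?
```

Trace (tracking b):
y = 2  # -> y = 2
c = y + 7  # -> c = 9
b = y * 3 - 2  # -> b = 4
y = c + b  # -> y = 13
c = y - c  # -> c = 4

Answer: 4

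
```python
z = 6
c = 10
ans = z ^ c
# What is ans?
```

Answer: 12

Derivation:
Trace (tracking ans):
z = 6  # -> z = 6
c = 10  # -> c = 10
ans = z ^ c  # -> ans = 12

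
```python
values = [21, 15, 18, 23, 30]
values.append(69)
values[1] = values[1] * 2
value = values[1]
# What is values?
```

Trace (tracking values):
values = [21, 15, 18, 23, 30]  # -> values = [21, 15, 18, 23, 30]
values.append(69)  # -> values = [21, 15, 18, 23, 30, 69]
values[1] = values[1] * 2  # -> values = [21, 30, 18, 23, 30, 69]
value = values[1]  # -> value = 30

Answer: [21, 30, 18, 23, 30, 69]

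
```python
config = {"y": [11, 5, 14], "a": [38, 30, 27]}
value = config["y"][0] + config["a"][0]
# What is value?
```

Answer: 49

Derivation:
Trace (tracking value):
config = {'y': [11, 5, 14], 'a': [38, 30, 27]}  # -> config = {'y': [11, 5, 14], 'a': [38, 30, 27]}
value = config['y'][0] + config['a'][0]  # -> value = 49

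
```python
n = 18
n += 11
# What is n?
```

Trace (tracking n):
n = 18  # -> n = 18
n += 11  # -> n = 29

Answer: 29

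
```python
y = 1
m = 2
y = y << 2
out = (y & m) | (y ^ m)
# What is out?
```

Answer: 6

Derivation:
Trace (tracking out):
y = 1  # -> y = 1
m = 2  # -> m = 2
y = y << 2  # -> y = 4
out = y & m | y ^ m  # -> out = 6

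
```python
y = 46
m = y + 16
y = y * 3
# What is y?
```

Answer: 138

Derivation:
Trace (tracking y):
y = 46  # -> y = 46
m = y + 16  # -> m = 62
y = y * 3  # -> y = 138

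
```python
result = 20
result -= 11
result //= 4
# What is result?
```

Answer: 2

Derivation:
Trace (tracking result):
result = 20  # -> result = 20
result -= 11  # -> result = 9
result //= 4  # -> result = 2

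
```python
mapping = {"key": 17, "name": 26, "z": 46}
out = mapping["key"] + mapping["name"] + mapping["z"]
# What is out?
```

Answer: 89

Derivation:
Trace (tracking out):
mapping = {'key': 17, 'name': 26, 'z': 46}  # -> mapping = {'key': 17, 'name': 26, 'z': 46}
out = mapping['key'] + mapping['name'] + mapping['z']  # -> out = 89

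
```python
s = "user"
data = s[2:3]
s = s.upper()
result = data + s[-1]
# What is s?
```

Trace (tracking s):
s = 'user'  # -> s = 'user'
data = s[2:3]  # -> data = 'e'
s = s.upper()  # -> s = 'USER'
result = data + s[-1]  # -> result = 'eR'

Answer: 'USER'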